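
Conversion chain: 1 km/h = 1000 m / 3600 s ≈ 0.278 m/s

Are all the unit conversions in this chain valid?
The chain is correct (no errors).

Correct: 1 km = 1000 m, 1 h = 3600 s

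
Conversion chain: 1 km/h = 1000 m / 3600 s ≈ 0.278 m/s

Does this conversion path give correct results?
The chain is correct (no errors).

Correct: 1 km = 1000 m, 1 h = 3600 s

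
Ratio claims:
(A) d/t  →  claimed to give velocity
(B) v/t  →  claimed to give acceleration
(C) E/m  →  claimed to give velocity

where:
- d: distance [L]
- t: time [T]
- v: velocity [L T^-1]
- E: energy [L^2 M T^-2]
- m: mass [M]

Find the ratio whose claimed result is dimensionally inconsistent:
(C) E/m does not give velocity

(A) d/t: [L T^-1] = velocity [L T^-1] ✓
(B) v/t: [L T^-2] = acceleration [L T^-2] ✓
(C) E/m: [L^2 T^-2] ≠ velocity [L T^-1] ✗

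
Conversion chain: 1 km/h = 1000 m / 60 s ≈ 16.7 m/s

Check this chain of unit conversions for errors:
The chain is incorrect (it contains an error).

Incorrect: 1 h = 3600 s, not 60 s (1 km/h ≈ 0.278 m/s)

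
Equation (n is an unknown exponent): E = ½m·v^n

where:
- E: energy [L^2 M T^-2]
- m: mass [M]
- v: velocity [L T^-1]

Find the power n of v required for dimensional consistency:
n = 2

E has dimensions [L^2 M T^-2]; v has dimensions [L T^-1].
The rest of the RHS has dimensions [M], so v^n must supply [L^2 T^-2].
With n = 2: ½m·v^2 has dimensions [L^2 M T^-2], matching the LHS ✓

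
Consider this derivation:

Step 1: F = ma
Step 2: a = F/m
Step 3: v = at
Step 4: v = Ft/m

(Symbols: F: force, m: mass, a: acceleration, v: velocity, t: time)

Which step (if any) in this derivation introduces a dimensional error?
No step introduces an error — all steps are dimensionally consistent.

Step 1: F = ma → LHS [L M T^-2], RHS [L M T^-2] ✓
Step 2: a = F/m → LHS [L T^-2], RHS [L T^-2] ✓
Step 3: v = at → LHS [L T^-1], RHS [L T^-1] ✓
Step 4: v = Ft/m → LHS [L T^-1], RHS [L T^-1] ✓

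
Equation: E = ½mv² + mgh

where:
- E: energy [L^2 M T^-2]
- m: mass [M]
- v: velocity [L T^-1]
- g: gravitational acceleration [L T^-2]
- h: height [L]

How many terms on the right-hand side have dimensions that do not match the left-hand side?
0

LHS E: [L^2 M T^-2]
- ½mv²: [L^2 M T^-2] ✓
- mgh: [L^2 M T^-2] ✓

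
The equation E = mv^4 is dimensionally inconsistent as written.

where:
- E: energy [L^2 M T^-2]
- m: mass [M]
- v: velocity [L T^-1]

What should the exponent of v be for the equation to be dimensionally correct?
The exponent of v should be 2: E = mv^2

The LHS E has dimensions [L^2 M T^-2]; v has dimensions [L T^-1].
As written, the RHS mv^4 (exponent 4 on v) has dimensions [L^4 M T^-4], which does not match.
With exponent 2, the RHS mv^2 has dimensions [L^2 M T^-2], matching the LHS.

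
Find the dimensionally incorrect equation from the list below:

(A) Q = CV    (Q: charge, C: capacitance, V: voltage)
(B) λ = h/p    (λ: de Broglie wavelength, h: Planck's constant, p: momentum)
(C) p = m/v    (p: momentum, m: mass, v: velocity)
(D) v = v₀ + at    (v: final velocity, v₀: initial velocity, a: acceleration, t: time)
(C) p = m/v

The equation (C) p = m/v is dimensionally incorrect.

LHS (p): [L M T^-1]
RHS (m/v): [L^-1 M T] ✗

The dimensions do not match. The other three equations balance.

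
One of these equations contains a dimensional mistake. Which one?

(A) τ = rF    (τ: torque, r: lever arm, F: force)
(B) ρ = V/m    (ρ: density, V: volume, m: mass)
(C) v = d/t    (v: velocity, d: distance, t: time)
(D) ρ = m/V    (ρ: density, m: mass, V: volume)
(B) ρ = V/m

The equation (B) ρ = V/m is dimensionally incorrect.

LHS (ρ): [L^-3 M]
RHS (V/m): [L^3 M^-1] ✗

The dimensions do not match. The other three equations balance.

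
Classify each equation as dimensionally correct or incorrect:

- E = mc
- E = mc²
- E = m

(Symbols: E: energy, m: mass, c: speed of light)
Dimensionally correct: E = mc²
Dimensionally incorrect: E = mc, E = m
Ordered (correct first, then incorrect): E = mc², E = mc, E = m

- E = mc: LHS [L^2 M T^-2], RHS [L M T^-1] → incorrect ✗
- E = mc²: LHS [L^2 M T^-2], RHS [L^2 M T^-2] → correct ✓
- E = m: LHS [L^2 M T^-2], RHS [M] → incorrect ✗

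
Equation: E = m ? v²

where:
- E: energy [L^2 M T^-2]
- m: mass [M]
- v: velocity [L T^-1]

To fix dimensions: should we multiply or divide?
multiplication (×): E = m × v²

E [L^2 M T^-2]; m [M]; v² [L^2 T^-2].
m × v² → [L^2 M T^-2] ✓
m ÷ v² → [L^-2 M T^2] ✗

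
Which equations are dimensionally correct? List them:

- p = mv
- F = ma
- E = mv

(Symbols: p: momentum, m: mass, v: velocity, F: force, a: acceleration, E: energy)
Dimensionally correct: p = mv, F = ma
Dimensionally incorrect: E = mv
Ordered (correct first, then incorrect): p = mv, F = ma, E = mv

- p = mv: LHS [L M T^-1], RHS [L M T^-1] → correct ✓
- F = ma: LHS [L M T^-2], RHS [L M T^-2] → correct ✓
- E = mv: LHS [L^2 M T^-2], RHS [L M T^-1] → incorrect ✗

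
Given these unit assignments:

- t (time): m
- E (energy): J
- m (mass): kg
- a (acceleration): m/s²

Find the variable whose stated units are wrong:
t

The variable t (time) should have units s, not m.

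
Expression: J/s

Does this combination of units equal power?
Yes

The expression J/s has dimensions [L^2 M T^-3], which is exactly power [L^2 M T^-3].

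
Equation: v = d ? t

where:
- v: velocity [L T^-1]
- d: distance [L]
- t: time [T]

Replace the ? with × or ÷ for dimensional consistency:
division (÷): v = d ÷ t

v [L T^-1]; d [L]; t [T].
d × t → [L T] ✗
d ÷ t → [L T^-1] ✓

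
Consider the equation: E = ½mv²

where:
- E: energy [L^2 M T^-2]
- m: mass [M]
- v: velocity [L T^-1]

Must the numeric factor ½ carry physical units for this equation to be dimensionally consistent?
No

E has dimensions [L^2 M T^-2] and mv² already has dimensions [L^2 M T^-2], so the equation balances without ½ contributing any dimensions. ½ is a pure (dimensionless) number; changing or removing it would not affect dimensional consistency.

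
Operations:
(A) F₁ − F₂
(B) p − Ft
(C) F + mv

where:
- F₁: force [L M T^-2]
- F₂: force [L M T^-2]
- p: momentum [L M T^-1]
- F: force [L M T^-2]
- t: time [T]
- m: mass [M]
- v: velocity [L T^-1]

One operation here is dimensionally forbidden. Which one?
(C) F + mv

(A) F₁ − F₂: F₁ [L M T^-2] and F₂ [L M T^-2] — same dimensions ✓
(B) p − Ft: p [L M T^-1] and Ft [L M T^-1] — same dimensions ✓
(C) F + mv: F [L M T^-2] and mv [L M T^-1] — different dimensions cannot be added/subtracted ✗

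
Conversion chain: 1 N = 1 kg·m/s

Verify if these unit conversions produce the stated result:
The chain is incorrect (it contains an error).

Incorrect: Newton is kg·m/s², not kg·m/s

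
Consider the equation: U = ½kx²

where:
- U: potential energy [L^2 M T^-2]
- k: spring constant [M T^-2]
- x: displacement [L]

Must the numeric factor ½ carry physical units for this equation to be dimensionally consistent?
No

U has dimensions [L^2 M T^-2] and kx² already has dimensions [L^2 M T^-2], so the equation balances without ½ contributing any dimensions. ½ is a pure (dimensionless) number; changing or removing it would not affect dimensional consistency.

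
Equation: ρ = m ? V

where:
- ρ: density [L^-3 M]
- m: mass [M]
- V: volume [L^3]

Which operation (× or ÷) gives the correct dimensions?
division (÷): ρ = m ÷ V

ρ [L^-3 M]; m [M]; V [L^3].
m × V → [L^3 M] ✗
m ÷ V → [L^-3 M] ✓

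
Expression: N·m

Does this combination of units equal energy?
Yes

The expression N·m has dimensions [L^2 M T^-2], which is exactly energy [L^2 M T^-2].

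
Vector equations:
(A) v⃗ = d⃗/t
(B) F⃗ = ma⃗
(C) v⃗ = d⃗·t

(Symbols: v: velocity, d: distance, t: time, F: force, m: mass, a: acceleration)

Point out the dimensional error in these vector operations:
(C) v⃗ = d⃗·t

(A) v⃗ = d⃗/t: LHS [L T^-1], RHS [L T^-1] ✓ — displacement (vector) divided by time (scalar)
(B) F⃗ = ma⃗: LHS [L M T^-2], RHS [L M T^-2] ✓ — Force and acceleration are vectors, mass is a scalar
(C) v⃗ = d⃗·t: LHS [L T^-1], RHS [L T] ✗ — velocity is displacement per time; should be d⃗/t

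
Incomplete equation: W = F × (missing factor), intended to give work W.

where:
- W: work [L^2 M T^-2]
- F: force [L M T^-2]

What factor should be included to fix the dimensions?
d (distance), dimensions [L]

W has dimensions [L^2 M T^-2] and F has dimensions [L M T^-2].
The missing factor must have dimensions [L^2 M T^-2] / [L M T^-2] = [L], i.e. distance (d).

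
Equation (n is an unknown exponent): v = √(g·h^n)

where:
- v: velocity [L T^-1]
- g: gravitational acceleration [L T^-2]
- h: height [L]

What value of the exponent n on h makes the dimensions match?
n = 1

v has dimensions [L T^-1]; h has dimensions [L].
With n = 1: √(g·h^1) has dimensions [L T^-1], matching the LHS ✓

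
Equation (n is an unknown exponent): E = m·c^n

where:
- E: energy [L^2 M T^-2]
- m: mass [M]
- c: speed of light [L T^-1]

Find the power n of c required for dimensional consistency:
n = 2

E has dimensions [L^2 M T^-2]; c has dimensions [L T^-1].
The rest of the RHS has dimensions [M], so c^n must supply [L^2 T^-2].
With n = 2: m·c^2 has dimensions [L^2 M T^-2], matching the LHS ✓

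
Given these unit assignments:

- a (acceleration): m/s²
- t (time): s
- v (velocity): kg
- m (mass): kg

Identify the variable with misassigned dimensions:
v

The variable v (velocity) should have units m/s, not kg.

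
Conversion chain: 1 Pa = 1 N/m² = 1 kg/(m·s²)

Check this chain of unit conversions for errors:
The chain is correct (no errors).

Correct: Pascal is Newton per square meter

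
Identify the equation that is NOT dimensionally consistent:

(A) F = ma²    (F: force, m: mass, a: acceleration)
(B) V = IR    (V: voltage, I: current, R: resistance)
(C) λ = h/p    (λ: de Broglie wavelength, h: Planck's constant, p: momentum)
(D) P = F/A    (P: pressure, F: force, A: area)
(A) F = ma²

The equation (A) F = ma² is dimensionally incorrect.

LHS (F): [L M T^-2]
RHS (ma²): [L^2 M T^-4] ✗

The dimensions do not match. The other three equations balance.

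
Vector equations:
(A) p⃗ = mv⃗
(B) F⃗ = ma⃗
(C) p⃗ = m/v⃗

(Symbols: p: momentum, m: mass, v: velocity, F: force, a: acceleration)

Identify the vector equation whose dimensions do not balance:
(C) p⃗ = m/v⃗

(A) p⃗ = mv⃗: LHS [L M T^-1], RHS [L M T^-1] ✓ — mass (scalar) times velocity (vector)
(B) F⃗ = ma⃗: LHS [L M T^-2], RHS [L M T^-2] ✓ — Force and acceleration are vectors, mass is a scalar
(C) p⃗ = m/v⃗: LHS [L M T^-1], RHS [L^-1 M T] ✗ — momentum is mass times velocity; should be mv⃗ (and division by a vector is undefined)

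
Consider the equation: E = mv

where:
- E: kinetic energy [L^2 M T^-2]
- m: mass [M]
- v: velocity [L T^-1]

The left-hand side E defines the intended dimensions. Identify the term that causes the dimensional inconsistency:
The right-hand side term mv

E has dimensions [L^2 M T^-2], but mv has dimensions [L M T^-1], so the term mv is dimensionally wrong for E.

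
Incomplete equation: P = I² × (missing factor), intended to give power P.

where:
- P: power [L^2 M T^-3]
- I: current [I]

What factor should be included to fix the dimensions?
R (resistance), dimensions [I^-2 L^2 M T^-3]

P has dimensions [L^2 M T^-3] and I² has dimensions [I^2].
The missing factor must have dimensions [L^2 M T^-3] / [I^2] = [I^-2 L^2 M T^-3], i.e. resistance (R).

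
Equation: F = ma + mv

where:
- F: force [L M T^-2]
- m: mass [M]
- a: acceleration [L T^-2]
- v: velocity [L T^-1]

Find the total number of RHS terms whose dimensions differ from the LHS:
1

LHS F: [L M T^-2]
- ma: [L M T^-2] ✓
- mv: [L M T^-1] ✗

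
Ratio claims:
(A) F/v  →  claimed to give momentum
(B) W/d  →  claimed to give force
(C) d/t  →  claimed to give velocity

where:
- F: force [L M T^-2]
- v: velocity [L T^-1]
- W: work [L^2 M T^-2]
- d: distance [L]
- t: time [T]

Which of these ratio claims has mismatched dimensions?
(A) F/v does not give momentum

(A) F/v: [M T^-1] ≠ momentum [L M T^-1] ✗
(B) W/d: [L M T^-2] = force [L M T^-2] ✓
(C) d/t: [L T^-1] = velocity [L T^-1] ✓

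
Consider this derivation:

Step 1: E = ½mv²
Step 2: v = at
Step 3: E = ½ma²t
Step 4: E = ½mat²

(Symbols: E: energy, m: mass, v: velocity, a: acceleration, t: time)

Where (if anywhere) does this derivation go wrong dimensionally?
Step 3

Step 1: E = ½mv² → LHS [L^2 M T^-2], RHS [L^2 M T^-2] ✓
Step 2: v = at → LHS [L T^-1], RHS [L T^-1] ✓
Step 3: E = ½ma²t → LHS [L^2 M T^-2], RHS [L^2 M T^-3] ✗

The first dimensional inconsistency appears in step 3: E = ½ma²t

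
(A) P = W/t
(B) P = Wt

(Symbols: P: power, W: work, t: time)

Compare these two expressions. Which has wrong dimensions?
(B)

(A) P = W/t: LHS [L^2 M T^-3], RHS [L^2 M T^-3] ✓
(B) P = Wt: LHS [L^2 M T^-3], RHS [L^2 M T^-1] ✗

Expression (B) P = Wt is dimensionally incorrect.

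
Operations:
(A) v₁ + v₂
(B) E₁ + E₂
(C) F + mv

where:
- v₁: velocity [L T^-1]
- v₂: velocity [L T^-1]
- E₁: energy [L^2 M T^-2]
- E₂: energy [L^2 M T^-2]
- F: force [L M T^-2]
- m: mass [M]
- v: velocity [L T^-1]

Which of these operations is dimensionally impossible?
(C) F + mv

(A) v₁ + v₂: v₁ [L T^-1] and v₂ [L T^-1] — same dimensions ✓
(B) E₁ + E₂: E₁ [L^2 M T^-2] and E₂ [L^2 M T^-2] — same dimensions ✓
(C) F + mv: F [L M T^-2] and mv [L M T^-1] — different dimensions cannot be added/subtracted ✗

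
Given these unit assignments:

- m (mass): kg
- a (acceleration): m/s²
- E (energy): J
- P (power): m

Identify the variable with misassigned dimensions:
P

The variable P (power) should have units W, not m.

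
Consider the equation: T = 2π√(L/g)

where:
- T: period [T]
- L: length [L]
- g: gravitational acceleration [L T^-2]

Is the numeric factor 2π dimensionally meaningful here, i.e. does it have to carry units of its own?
No

T has dimensions [T] and √(L/g) already has dimensions [T], so the equation balances without 2π contributing any dimensions. 2π is a pure (dimensionless) number; changing or removing it would not affect dimensional consistency.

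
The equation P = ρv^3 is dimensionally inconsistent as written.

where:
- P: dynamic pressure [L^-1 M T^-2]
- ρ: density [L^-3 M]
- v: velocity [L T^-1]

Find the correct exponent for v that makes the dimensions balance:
The exponent of v should be 2: P = ρv^2

The LHS P has dimensions [L^-1 M T^-2]; v has dimensions [L T^-1].
As written, the RHS ρv^3 (exponent 3 on v) has dimensions [M T^-3], which does not match.
With exponent 2, the RHS ρv^2 has dimensions [L^-1 M T^-2], matching the LHS.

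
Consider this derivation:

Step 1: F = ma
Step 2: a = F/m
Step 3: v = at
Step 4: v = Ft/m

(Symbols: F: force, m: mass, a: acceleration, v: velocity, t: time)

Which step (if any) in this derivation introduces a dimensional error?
No step introduces an error — all steps are dimensionally consistent.

Step 1: F = ma → LHS [L M T^-2], RHS [L M T^-2] ✓
Step 2: a = F/m → LHS [L T^-2], RHS [L T^-2] ✓
Step 3: v = at → LHS [L T^-1], RHS [L T^-1] ✓
Step 4: v = Ft/m → LHS [L T^-1], RHS [L T^-1] ✓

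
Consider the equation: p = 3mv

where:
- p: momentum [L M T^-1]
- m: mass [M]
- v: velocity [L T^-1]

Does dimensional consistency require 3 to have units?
No

p has dimensions [L M T^-1] and mv already has dimensions [L M T^-1], so the equation balances without 3 contributing any dimensions. 3 is a pure (dimensionless) number; changing or removing it would not affect dimensional consistency.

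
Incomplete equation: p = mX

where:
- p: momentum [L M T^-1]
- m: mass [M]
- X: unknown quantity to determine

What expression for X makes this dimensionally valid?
X = v (velocity), dimensions [L T^-1]

p has dimensions [L M T^-1]; the rest of the RHS (m) has dimensions [M].
So X must have dimensions [L T^-1] — X = v (velocity).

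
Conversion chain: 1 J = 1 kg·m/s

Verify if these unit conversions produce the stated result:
The chain is incorrect (it contains an error).

Incorrect: Joule is kg·m²/s², not kg·m/s (that is momentum)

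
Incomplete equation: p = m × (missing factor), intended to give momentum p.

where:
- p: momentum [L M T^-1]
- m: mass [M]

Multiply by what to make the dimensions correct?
v (velocity), dimensions [L T^-1]

p has dimensions [L M T^-1] and m has dimensions [M].
The missing factor must have dimensions [L M T^-1] / [M] = [L T^-1], i.e. velocity (v).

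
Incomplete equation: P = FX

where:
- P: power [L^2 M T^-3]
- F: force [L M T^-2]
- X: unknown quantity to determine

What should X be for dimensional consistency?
X = v (velocity), dimensions [L T^-1]

P has dimensions [L^2 M T^-3]; the rest of the RHS (F) has dimensions [L M T^-2].
So X must have dimensions [L T^-1] — X = v (velocity).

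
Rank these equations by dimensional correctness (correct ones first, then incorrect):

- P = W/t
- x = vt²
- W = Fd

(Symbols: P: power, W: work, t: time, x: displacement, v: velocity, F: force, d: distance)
Dimensionally correct: P = W/t, W = Fd
Dimensionally incorrect: x = vt²
Ordered (correct first, then incorrect): P = W/t, W = Fd, x = vt²

- P = W/t: LHS [L^2 M T^-3], RHS [L^2 M T^-3] → correct ✓
- x = vt²: LHS [L], RHS [L T] → incorrect ✗
- W = Fd: LHS [L^2 M T^-2], RHS [L^2 M T^-2] → correct ✓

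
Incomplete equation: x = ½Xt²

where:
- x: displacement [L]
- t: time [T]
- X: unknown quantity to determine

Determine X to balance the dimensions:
X = a (acceleration), dimensions [L T^-2]

x has dimensions [L]; the rest of the RHS (½ t²) has dimensions [T^2].
So X must have dimensions [L T^-2] — X = a (acceleration).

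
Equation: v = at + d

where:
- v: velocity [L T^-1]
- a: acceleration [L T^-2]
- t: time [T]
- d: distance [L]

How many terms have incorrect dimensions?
1

LHS v: [L T^-1]
- at: [L T^-1] ✓
- d: [L] ✗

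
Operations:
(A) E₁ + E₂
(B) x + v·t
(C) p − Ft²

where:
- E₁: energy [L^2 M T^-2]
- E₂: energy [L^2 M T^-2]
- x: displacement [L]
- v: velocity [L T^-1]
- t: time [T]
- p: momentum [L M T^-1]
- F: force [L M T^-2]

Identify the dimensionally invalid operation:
(C) p − Ft²

(A) E₁ + E₂: E₁ [L^2 M T^-2] and E₂ [L^2 M T^-2] — same dimensions ✓
(B) x + v·t: x [L] and v·t [L] — same dimensions ✓
(C) p − Ft²: p [L M T^-1] and Ft² [L M] — different dimensions cannot be added/subtracted ✗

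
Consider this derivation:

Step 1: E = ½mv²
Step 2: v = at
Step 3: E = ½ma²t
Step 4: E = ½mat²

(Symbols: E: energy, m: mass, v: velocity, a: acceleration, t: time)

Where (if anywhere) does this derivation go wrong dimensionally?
Step 3

Step 1: E = ½mv² → LHS [L^2 M T^-2], RHS [L^2 M T^-2] ✓
Step 2: v = at → LHS [L T^-1], RHS [L T^-1] ✓
Step 3: E = ½ma²t → LHS [L^2 M T^-2], RHS [L^2 M T^-3] ✗

The first dimensional inconsistency appears in step 3: E = ½ma²t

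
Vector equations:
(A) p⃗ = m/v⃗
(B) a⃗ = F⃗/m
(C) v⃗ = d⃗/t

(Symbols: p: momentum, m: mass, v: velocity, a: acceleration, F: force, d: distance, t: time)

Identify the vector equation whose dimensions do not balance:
(A) p⃗ = m/v⃗

(A) p⃗ = m/v⃗: LHS [L M T^-1], RHS [L^-1 M T] ✗ — momentum is mass times velocity; should be mv⃗ (and division by a vector is undefined)
(B) a⃗ = F⃗/m: LHS [L T^-2], RHS [L T^-2] ✓ — force (vector) divided by mass (scalar)
(C) v⃗ = d⃗/t: LHS [L T^-1], RHS [L T^-1] ✓ — displacement (vector) divided by time (scalar)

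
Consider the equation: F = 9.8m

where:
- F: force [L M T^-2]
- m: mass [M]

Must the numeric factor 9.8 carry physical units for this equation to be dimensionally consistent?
Yes

F has dimensions [L M T^-2], while m alone has dimensions [M]. For the equation to balance, the factor 9.8 must carry dimensions [L T^-2] — it is a dimensional constant (a numerical value of a physical quantity with its units suppressed), not a pure number.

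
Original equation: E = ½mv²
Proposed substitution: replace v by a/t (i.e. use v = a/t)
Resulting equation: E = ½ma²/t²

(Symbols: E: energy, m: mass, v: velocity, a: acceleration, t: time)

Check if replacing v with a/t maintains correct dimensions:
No

[v] = [L T^-1] and [a/t] = [L T^-3]. These differ, so the substitution replaces a quantity by one of different dimensions and the result E = ½ma²/t² has LHS [L^2 M T^-2] vs RHS [L^2 M T^-6] — inconsistent.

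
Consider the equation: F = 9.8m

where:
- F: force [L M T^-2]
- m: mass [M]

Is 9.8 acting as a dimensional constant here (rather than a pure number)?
Yes

F has dimensions [L M T^-2], while m alone has dimensions [M]. For the equation to balance, the factor 9.8 must carry dimensions [L T^-2] — it is a dimensional constant (a numerical value of a physical quantity with its units suppressed), not a pure number.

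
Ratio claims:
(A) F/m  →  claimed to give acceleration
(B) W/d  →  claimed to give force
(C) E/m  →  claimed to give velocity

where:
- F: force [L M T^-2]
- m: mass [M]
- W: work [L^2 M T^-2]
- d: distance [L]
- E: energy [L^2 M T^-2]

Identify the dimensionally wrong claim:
(C) E/m does not give velocity

(A) F/m: [L T^-2] = acceleration [L T^-2] ✓
(B) W/d: [L M T^-2] = force [L M T^-2] ✓
(C) E/m: [L^2 T^-2] ≠ velocity [L T^-1] ✗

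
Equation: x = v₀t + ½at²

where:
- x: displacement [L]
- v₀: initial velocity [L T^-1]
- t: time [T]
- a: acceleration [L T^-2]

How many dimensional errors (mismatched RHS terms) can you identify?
0

LHS x: [L]
- v₀t: [L] ✓
- ½at²: [L] ✓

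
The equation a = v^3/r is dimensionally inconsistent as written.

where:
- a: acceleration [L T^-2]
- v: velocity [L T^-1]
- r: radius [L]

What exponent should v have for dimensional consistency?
The exponent of v should be 2: a = v^2/r

The LHS a has dimensions [L T^-2]; v has dimensions [L T^-1].
As written, the RHS v^3/r (exponent 3 on v) has dimensions [L^2 T^-3], which does not match.
With exponent 2, the RHS v^2/r has dimensions [L T^-2], matching the LHS.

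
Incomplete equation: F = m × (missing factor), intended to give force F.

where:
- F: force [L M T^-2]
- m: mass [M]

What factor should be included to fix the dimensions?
a (acceleration), dimensions [L T^-2]

F has dimensions [L M T^-2] and m has dimensions [M].
The missing factor must have dimensions [L M T^-2] / [M] = [L T^-2], i.e. acceleration (a).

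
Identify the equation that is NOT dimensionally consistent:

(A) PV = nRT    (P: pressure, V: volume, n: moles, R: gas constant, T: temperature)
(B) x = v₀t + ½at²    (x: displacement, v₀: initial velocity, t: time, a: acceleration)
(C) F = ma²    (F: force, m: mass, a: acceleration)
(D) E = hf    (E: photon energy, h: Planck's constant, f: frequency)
(C) F = ma²

The equation (C) F = ma² is dimensionally incorrect.

LHS (F): [L M T^-2]
RHS (ma²): [L^2 M T^-4] ✗

The dimensions do not match. The other three equations balance.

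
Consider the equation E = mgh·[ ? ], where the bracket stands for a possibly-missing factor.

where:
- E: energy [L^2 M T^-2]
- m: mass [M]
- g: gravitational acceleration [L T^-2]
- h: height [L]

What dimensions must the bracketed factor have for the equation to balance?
Nothing is missing — the bracketed factor must be dimensionless.

E has dimensions [L^2 M T^-2] and mgh already has dimensions [L^2 M T^-2], so E = mgh is dimensionally complete.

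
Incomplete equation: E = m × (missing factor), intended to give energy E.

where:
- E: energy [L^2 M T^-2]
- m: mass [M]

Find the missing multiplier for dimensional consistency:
v² (velocity squared), dimensions [L^2 T^-2]

E has dimensions [L^2 M T^-2] and m has dimensions [M].
The missing factor must have dimensions [L^2 M T^-2] / [M] = [L^2 T^-2], i.e. velocity squared (v²).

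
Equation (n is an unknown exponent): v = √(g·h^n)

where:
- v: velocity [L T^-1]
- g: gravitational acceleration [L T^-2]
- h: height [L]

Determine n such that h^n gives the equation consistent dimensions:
n = 1

v has dimensions [L T^-1]; h has dimensions [L].
With n = 1: √(g·h^1) has dimensions [L T^-1], matching the LHS ✓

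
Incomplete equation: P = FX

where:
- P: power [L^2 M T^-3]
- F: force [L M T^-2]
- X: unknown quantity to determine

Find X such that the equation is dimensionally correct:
X = v (velocity), dimensions [L T^-1]

P has dimensions [L^2 M T^-3]; the rest of the RHS (F) has dimensions [L M T^-2].
So X must have dimensions [L T^-1] — X = v (velocity).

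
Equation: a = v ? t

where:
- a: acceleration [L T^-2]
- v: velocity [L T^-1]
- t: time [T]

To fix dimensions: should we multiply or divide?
division (÷): a = v ÷ t

a [L T^-2]; v [L T^-1]; t [T].
v × t → [L] ✗
v ÷ t → [L T^-2] ✓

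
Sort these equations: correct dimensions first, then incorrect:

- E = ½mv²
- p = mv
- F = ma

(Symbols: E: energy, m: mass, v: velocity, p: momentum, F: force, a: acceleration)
Dimensionally correct: E = ½mv², p = mv, F = ma
Dimensionally incorrect: none
Ordered (correct first, then incorrect): E = ½mv², p = mv, F = ma

- E = ½mv²: LHS [L^2 M T^-2], RHS [L^2 M T^-2] → correct ✓
- p = mv: LHS [L M T^-1], RHS [L M T^-1] → correct ✓
- F = ma: LHS [L M T^-2], RHS [L M T^-2] → correct ✓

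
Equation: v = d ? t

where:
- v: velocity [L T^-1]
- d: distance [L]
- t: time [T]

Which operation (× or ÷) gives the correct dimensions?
division (÷): v = d ÷ t

v [L T^-1]; d [L]; t [T].
d × t → [L T] ✗
d ÷ t → [L T^-1] ✓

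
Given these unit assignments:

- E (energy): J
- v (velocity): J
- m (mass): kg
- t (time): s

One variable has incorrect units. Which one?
v

The variable v (velocity) should have units m/s, not J.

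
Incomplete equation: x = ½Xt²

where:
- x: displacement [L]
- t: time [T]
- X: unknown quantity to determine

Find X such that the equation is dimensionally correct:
X = a (acceleration), dimensions [L T^-2]

x has dimensions [L]; the rest of the RHS (½ t²) has dimensions [T^2].
So X must have dimensions [L T^-2] — X = a (acceleration).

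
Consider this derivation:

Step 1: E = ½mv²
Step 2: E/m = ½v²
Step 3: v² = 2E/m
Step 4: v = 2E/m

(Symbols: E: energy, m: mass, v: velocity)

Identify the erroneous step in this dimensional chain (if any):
Step 4

Step 1: E = ½mv² → LHS [L^2 M T^-2], RHS [L^2 M T^-2] ✓
Step 2: E/m = ½v² → LHS [L^2 T^-2], RHS [L^2 T^-2] ✓
Step 3: v² = 2E/m → LHS [L^2 T^-2], RHS [L^2 T^-2] ✓
Step 4: v = 2E/m → LHS [L T^-1], RHS [L^2 T^-2] ✗

The first dimensional inconsistency appears in step 4: v = 2E/m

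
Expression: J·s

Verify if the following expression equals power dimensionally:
No

The expression J·s has dimensions [L^2 M T^-1], but power has dimensions [L^2 M T^-3].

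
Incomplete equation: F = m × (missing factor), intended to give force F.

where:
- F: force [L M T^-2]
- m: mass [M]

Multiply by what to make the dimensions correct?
a (acceleration), dimensions [L T^-2]

F has dimensions [L M T^-2] and m has dimensions [M].
The missing factor must have dimensions [L M T^-2] / [M] = [L T^-2], i.e. acceleration (a).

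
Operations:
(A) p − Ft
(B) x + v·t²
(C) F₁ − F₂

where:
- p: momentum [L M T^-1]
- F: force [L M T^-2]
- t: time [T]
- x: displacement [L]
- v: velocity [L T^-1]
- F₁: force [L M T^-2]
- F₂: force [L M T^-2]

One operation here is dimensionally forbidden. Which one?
(B) x + v·t²

(A) p − Ft: p [L M T^-1] and Ft [L M T^-1] — same dimensions ✓
(B) x + v·t²: x [L] and v·t² [L T] — different dimensions cannot be added/subtracted ✗
(C) F₁ − F₂: F₁ [L M T^-2] and F₂ [L M T^-2] — same dimensions ✓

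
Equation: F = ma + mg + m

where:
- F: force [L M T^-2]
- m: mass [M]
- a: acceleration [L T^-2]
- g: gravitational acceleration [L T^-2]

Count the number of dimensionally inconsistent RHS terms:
1

LHS F: [L M T^-2]
- ma: [L M T^-2] ✓
- mg: [L M T^-2] ✓
- m: [M] ✗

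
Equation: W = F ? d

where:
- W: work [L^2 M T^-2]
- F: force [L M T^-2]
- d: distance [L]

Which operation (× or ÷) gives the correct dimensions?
multiplication (×): W = F × d

W [L^2 M T^-2]; F [L M T^-2]; d [L].
F × d → [L^2 M T^-2] ✓
F ÷ d → [M T^-2] ✗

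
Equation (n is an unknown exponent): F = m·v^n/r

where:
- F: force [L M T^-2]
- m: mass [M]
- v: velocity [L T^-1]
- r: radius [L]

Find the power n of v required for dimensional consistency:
n = 2

F has dimensions [L M T^-2]; v has dimensions [L T^-1].
The rest of the RHS has dimensions [L^-1 M], so v^n must supply [L^2 T^-2].
With n = 2: m·v^2/r has dimensions [L M T^-2], matching the LHS ✓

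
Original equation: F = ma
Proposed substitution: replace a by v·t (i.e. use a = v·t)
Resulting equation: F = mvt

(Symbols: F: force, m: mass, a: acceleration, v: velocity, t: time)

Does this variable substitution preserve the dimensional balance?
No

[a] = [L T^-2] and [v·t] = [L]. These differ, so the substitution replaces a quantity by one of different dimensions and the result F = mvt has LHS [L M T^-2] vs RHS [L M] — inconsistent.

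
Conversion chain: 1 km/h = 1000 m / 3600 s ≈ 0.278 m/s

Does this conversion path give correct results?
The chain is correct (no errors).

Correct: 1 km = 1000 m, 1 h = 3600 s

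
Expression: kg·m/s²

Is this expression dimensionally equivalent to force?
Yes

The expression kg·m/s² has dimensions [L M T^-2], which is exactly force [L M T^-2].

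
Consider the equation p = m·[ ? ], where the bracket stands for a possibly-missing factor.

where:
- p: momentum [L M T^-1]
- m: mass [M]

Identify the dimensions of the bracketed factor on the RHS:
[L T^-1] — velocity (e.g. v)

p has dimensions [L M T^-1]; m has dimensions [M].
The bracketed factor must supply [L M T^-1] / [M] = [L T^-1].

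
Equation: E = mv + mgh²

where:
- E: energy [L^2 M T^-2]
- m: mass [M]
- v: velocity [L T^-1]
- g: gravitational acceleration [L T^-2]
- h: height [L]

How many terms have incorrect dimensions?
2

LHS E: [L^2 M T^-2]
- mv: [L M T^-1] ✗
- mgh²: [L^3 M T^-2] ✗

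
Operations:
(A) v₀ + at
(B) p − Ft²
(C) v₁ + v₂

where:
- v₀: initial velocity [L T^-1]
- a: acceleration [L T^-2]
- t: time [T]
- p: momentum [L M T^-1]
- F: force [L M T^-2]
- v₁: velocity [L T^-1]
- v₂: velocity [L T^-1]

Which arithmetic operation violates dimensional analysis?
(B) p − Ft²

(A) v₀ + at: v₀ [L T^-1] and at [L T^-1] — same dimensions ✓
(B) p − Ft²: p [L M T^-1] and Ft² [L M] — different dimensions cannot be added/subtracted ✗
(C) v₁ + v₂: v₁ [L T^-1] and v₂ [L T^-1] — same dimensions ✓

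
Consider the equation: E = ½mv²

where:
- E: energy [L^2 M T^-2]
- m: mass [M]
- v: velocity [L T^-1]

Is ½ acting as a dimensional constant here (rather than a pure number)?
No

E has dimensions [L^2 M T^-2] and mv² already has dimensions [L^2 M T^-2], so the equation balances without ½ contributing any dimensions. ½ is a pure (dimensionless) number; changing or removing it would not affect dimensional consistency.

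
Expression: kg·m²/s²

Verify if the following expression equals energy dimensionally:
Yes

The expression kg·m²/s² has dimensions [L^2 M T^-2], which is exactly energy [L^2 M T^-2].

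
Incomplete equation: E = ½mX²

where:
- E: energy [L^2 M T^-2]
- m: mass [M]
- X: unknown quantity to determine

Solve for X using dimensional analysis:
X = v (velocity), dimensions [L T^-1]

E has dimensions [L^2 M T^-2]; the rest of the RHS (½m) has dimensions [M].
So X² must have dimensions [L^2 T^-2], i.e. X has dimensions [L T^-1] — X = v (velocity).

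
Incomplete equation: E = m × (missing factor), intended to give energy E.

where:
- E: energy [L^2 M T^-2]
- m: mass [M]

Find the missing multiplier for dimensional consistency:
v² (velocity squared), dimensions [L^2 T^-2]

E has dimensions [L^2 M T^-2] and m has dimensions [M].
The missing factor must have dimensions [L^2 M T^-2] / [M] = [L^2 T^-2], i.e. velocity squared (v²).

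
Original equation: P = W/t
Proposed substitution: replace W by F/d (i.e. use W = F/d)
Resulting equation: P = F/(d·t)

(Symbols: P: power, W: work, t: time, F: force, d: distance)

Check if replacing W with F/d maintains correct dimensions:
No

[W] = [L^2 M T^-2] and [F/d] = [M T^-2]. These differ, so the substitution replaces a quantity by one of different dimensions and the result P = F/(d·t) has LHS [L^2 M T^-3] vs RHS [M T^-3] — inconsistent.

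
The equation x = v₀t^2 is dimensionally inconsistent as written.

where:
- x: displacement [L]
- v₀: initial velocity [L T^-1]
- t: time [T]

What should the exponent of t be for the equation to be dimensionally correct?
The exponent of t should be 1: x = v₀t

The LHS x has dimensions [L]; t has dimensions [T].
As written, the RHS v₀t^2 (exponent 2 on t) has dimensions [L T], which does not match.
With exponent 1, the RHS v₀t has dimensions [L], matching the LHS.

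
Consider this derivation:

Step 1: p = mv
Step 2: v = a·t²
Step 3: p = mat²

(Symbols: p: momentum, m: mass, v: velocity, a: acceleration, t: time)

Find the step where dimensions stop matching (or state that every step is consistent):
Step 2

Step 1: p = mv → LHS [L M T^-1], RHS [L M T^-1] ✓
Step 2: v = a·t² → LHS [L T^-1], RHS [L] ✗

The first dimensional inconsistency appears in step 2: v = a·t²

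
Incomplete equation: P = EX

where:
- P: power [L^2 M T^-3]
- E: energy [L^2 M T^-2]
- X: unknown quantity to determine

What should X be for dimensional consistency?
X = f (inverse time / frequency (1/t)), dimensions [T^-1]

P has dimensions [L^2 M T^-3]; the rest of the RHS (E) has dimensions [L^2 M T^-2].
So X must have dimensions [T^-1] — X = f (inverse time / frequency (1/t)).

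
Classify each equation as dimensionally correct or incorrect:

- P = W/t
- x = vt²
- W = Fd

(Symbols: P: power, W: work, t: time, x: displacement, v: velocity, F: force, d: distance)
Dimensionally correct: P = W/t, W = Fd
Dimensionally incorrect: x = vt²
Ordered (correct first, then incorrect): P = W/t, W = Fd, x = vt²

- P = W/t: LHS [L^2 M T^-3], RHS [L^2 M T^-3] → correct ✓
- x = vt²: LHS [L], RHS [L T] → incorrect ✗
- W = Fd: LHS [L^2 M T^-2], RHS [L^2 M T^-2] → correct ✓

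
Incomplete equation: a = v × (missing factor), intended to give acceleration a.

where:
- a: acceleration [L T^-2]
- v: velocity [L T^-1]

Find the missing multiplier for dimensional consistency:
1/t (inverse time), dimensions [T^-1]

a has dimensions [L T^-2] and v has dimensions [L T^-1].
The missing factor must have dimensions [L T^-2] / [L T^-1] = [T^-1], i.e. inverse time (1/t).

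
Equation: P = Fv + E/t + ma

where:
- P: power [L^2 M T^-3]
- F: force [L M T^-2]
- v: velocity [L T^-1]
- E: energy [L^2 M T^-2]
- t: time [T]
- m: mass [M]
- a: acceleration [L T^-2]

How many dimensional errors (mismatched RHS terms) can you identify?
1

LHS P: [L^2 M T^-3]
- Fv: [L^2 M T^-3] ✓
- E/t: [L^2 M T^-3] ✓
- ma: [L M T^-2] ✗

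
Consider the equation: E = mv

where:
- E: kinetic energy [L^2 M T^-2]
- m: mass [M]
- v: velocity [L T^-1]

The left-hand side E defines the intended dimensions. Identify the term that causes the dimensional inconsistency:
The right-hand side term mv

E has dimensions [L^2 M T^-2], but mv has dimensions [L M T^-1], so the term mv is dimensionally wrong for E.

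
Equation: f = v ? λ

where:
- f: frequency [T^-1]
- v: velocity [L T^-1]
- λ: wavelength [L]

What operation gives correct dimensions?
division (÷): f = v ÷ λ

f [T^-1]; v [L T^-1]; λ [L].
v × λ → [L^2 T^-1] ✗
v ÷ λ → [T^-1] ✓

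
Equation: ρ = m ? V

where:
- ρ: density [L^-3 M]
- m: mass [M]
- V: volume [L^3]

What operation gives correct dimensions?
division (÷): ρ = m ÷ V

ρ [L^-3 M]; m [M]; V [L^3].
m × V → [L^3 M] ✗
m ÷ V → [L^-3 M] ✓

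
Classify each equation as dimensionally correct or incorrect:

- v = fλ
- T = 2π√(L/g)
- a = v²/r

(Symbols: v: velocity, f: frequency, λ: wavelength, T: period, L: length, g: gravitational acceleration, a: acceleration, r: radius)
Dimensionally correct: v = fλ, T = 2π√(L/g), a = v²/r
Dimensionally incorrect: none
Ordered (correct first, then incorrect): v = fλ, T = 2π√(L/g), a = v²/r

- v = fλ: LHS [L T^-1], RHS [L T^-1] → correct ✓
- T = 2π√(L/g): LHS [T], RHS [T] → correct ✓
- a = v²/r: LHS [L T^-2], RHS [L T^-2] → correct ✓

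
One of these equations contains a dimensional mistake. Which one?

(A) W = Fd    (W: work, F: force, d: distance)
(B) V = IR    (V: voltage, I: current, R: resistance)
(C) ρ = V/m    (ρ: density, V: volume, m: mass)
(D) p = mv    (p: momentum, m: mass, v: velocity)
(C) ρ = V/m

The equation (C) ρ = V/m is dimensionally incorrect.

LHS (ρ): [L^-3 M]
RHS (V/m): [L^3 M^-1] ✗

The dimensions do not match. The other three equations balance.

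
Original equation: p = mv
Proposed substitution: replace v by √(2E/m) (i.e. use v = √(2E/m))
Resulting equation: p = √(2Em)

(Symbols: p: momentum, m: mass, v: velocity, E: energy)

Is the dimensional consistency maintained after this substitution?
Yes

[v] = [L T^-1] and [√(2E/m)] = [L T^-1]. These match, so the substitution replaces a quantity by one of the same dimensions and the result p = √(2Em) has LHS [L M T^-1] vs RHS [L M T^-1] — still consistent.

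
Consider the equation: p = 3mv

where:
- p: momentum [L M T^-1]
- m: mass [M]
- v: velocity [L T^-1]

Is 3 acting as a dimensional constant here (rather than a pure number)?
No

p has dimensions [L M T^-1] and mv already has dimensions [L M T^-1], so the equation balances without 3 contributing any dimensions. 3 is a pure (dimensionless) number; changing or removing it would not affect dimensional consistency.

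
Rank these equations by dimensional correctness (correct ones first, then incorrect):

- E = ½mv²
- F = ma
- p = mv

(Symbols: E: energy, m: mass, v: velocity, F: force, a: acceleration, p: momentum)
Dimensionally correct: E = ½mv², F = ma, p = mv
Dimensionally incorrect: none
Ordered (correct first, then incorrect): E = ½mv², F = ma, p = mv

- E = ½mv²: LHS [L^2 M T^-2], RHS [L^2 M T^-2] → correct ✓
- F = ma: LHS [L M T^-2], RHS [L M T^-2] → correct ✓
- p = mv: LHS [L M T^-1], RHS [L M T^-1] → correct ✓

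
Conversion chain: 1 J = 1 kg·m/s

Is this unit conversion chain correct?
The chain is incorrect (it contains an error).

Incorrect: Joule is kg·m²/s², not kg·m/s (that is momentum)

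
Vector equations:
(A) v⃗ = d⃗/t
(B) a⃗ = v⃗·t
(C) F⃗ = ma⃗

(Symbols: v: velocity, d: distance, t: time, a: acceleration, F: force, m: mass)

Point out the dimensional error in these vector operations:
(B) a⃗ = v⃗·t

(A) v⃗ = d⃗/t: LHS [L T^-1], RHS [L T^-1] ✓ — displacement (vector) divided by time (scalar)
(B) a⃗ = v⃗·t: LHS [L T^-2], RHS [L] ✗ — acceleration is velocity per time; should be v⃗/t
(C) F⃗ = ma⃗: LHS [L M T^-2], RHS [L M T^-2] ✓ — Force and acceleration are vectors, mass is a scalar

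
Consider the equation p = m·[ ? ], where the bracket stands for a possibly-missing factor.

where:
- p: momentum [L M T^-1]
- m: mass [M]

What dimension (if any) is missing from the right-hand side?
[L T^-1] — velocity (e.g. v)

p has dimensions [L M T^-1]; m has dimensions [M].
The bracketed factor must supply [L M T^-1] / [M] = [L T^-1].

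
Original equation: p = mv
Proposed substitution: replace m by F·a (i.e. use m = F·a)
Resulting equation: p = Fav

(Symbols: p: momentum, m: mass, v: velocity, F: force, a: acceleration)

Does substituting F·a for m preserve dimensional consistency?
No

[m] = [M] and [F·a] = [L^2 M T^-4]. These differ, so the substitution replaces a quantity by one of different dimensions and the result p = Fav has LHS [L M T^-1] vs RHS [L^3 M T^-5] — inconsistent.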